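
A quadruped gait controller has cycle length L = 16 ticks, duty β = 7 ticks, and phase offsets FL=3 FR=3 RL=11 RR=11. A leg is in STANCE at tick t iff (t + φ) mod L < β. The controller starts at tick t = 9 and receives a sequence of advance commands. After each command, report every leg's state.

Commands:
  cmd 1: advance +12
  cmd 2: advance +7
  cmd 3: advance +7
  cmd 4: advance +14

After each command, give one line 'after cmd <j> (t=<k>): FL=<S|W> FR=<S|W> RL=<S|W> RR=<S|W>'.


after cmd 1 (t=21): FL=W FR=W RL=S RR=S
after cmd 2 (t=28): FL=W FR=W RL=W RR=W
after cmd 3 (t=35): FL=S FR=S RL=W RR=W
after cmd 4 (t=49): FL=S FR=S RL=W RR=W

start t=9: FL=W FR=W RL=S RR=S
cmd 1: advance +12 → t=21, phase=(8,8,0,0) → FL=W FR=W RL=S RR=S
cmd 2: advance +7 → t=28, phase=(15,15,7,7) → FL=W FR=W RL=W RR=W
cmd 3: advance +7 → t=35, phase=(6,6,14,14) → FL=S FR=S RL=W RR=W
cmd 4: advance +14 → t=49, phase=(4,4,12,12) → FL=S FR=S RL=W RR=W


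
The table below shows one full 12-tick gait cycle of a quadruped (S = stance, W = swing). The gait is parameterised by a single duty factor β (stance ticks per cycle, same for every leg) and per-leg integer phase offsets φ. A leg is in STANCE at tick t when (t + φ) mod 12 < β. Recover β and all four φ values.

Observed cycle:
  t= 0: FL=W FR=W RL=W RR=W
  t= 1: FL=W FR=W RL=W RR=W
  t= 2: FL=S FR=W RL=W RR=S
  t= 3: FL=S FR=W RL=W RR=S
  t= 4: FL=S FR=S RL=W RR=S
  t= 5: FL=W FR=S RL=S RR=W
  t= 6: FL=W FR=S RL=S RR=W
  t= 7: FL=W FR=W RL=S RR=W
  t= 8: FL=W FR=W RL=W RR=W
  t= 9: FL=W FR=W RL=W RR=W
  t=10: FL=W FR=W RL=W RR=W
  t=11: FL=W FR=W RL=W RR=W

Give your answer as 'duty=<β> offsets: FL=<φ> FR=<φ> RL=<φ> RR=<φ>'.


duty=3 offsets: FL=10 FR=8 RL=7 RR=10

duty β = stance ticks per leg = 3
FL: stance ticks = 3; W→S at t=2 → φ=10
FR: stance ticks = 3; W→S at t=4 → φ=8
RL: stance ticks = 3; W→S at t=5 → φ=7
RR: stance ticks = 3; W→S at t=2 → φ=10


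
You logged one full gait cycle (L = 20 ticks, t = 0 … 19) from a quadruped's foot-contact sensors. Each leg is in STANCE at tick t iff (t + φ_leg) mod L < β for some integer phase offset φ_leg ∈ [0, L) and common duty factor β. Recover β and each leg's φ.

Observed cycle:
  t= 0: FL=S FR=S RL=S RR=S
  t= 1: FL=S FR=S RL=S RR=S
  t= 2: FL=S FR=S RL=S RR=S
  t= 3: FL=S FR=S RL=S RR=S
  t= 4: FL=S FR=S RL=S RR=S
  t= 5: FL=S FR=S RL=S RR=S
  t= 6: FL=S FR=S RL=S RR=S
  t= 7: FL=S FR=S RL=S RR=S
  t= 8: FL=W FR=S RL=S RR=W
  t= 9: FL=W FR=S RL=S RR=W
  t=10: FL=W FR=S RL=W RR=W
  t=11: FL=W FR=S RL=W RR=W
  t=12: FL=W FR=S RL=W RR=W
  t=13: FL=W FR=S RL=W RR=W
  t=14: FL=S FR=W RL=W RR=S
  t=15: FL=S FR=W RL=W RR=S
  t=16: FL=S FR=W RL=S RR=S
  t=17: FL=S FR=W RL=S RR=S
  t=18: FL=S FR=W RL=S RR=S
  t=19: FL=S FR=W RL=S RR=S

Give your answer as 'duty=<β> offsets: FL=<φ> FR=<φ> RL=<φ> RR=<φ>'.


duty β = stance ticks per leg = 14
FL: stance ticks = 14; W→S at t=14 → φ=6
FR: stance ticks = 14; W→S at t=0 → φ=0
RL: stance ticks = 14; W→S at t=16 → φ=4
RR: stance ticks = 14; W→S at t=14 → φ=6

duty=14 offsets: FL=6 FR=0 RL=4 RR=6


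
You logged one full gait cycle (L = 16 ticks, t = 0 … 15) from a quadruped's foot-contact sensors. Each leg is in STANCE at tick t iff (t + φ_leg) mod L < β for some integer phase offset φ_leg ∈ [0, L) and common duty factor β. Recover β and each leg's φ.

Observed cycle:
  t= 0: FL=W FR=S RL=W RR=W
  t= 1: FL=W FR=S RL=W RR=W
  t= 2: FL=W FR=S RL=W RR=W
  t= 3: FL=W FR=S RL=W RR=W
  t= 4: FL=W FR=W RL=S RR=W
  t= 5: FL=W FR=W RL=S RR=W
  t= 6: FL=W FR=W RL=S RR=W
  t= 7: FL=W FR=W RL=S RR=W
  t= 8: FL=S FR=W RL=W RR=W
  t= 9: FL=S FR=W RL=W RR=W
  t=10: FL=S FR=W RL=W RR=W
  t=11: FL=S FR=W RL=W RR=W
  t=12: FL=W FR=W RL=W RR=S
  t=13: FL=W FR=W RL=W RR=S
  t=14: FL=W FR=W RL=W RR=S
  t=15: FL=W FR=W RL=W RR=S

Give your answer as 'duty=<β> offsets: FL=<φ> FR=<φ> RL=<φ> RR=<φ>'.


duty β = stance ticks per leg = 4
FL: stance ticks = 4; W→S at t=8 → φ=8
FR: stance ticks = 4; W→S at t=0 → φ=0
RL: stance ticks = 4; W→S at t=4 → φ=12
RR: stance ticks = 4; W→S at t=12 → φ=4

duty=4 offsets: FL=8 FR=0 RL=12 RR=4


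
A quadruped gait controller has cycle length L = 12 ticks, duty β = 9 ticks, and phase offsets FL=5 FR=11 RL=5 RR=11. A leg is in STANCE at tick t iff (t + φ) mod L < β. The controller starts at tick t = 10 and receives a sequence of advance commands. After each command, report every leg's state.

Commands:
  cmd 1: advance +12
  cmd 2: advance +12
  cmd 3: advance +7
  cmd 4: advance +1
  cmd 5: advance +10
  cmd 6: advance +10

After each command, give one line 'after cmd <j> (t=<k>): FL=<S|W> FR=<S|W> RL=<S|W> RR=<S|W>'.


after cmd 1 (t=22): FL=S FR=W RL=S RR=W
after cmd 2 (t=34): FL=S FR=W RL=S RR=W
after cmd 3 (t=41): FL=W FR=S RL=W RR=S
after cmd 4 (t=42): FL=W FR=S RL=W RR=S
after cmd 5 (t=52): FL=W FR=S RL=W RR=S
after cmd 6 (t=62): FL=S FR=S RL=S RR=S

start t=10: FL=S FR=W RL=S RR=W
cmd 1: advance +12 → t=22, phase=(3,9,3,9) → FL=S FR=W RL=S RR=W
cmd 2: advance +12 → t=34, phase=(3,9,3,9) → FL=S FR=W RL=S RR=W
cmd 3: advance +7 → t=41, phase=(10,4,10,4) → FL=W FR=S RL=W RR=S
cmd 4: advance +1 → t=42, phase=(11,5,11,5) → FL=W FR=S RL=W RR=S
cmd 5: advance +10 → t=52, phase=(9,3,9,3) → FL=W FR=S RL=W RR=S
cmd 6: advance +10 → t=62, phase=(7,1,7,1) → FL=S FR=S RL=S RR=S


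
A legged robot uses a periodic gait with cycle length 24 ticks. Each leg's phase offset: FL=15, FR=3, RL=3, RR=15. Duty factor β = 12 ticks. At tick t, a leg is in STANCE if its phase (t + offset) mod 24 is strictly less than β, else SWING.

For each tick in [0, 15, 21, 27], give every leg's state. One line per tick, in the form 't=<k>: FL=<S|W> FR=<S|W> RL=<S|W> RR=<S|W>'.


t=0: FL=W FR=S RL=S RR=W
t=15: FL=S FR=W RL=W RR=S
t=21: FL=W FR=S RL=S RR=W
t=27: FL=W FR=S RL=S RR=W

t=0: phase=(15,3,3,15) vs β=12 → FL=W FR=S RL=S RR=W
t=15: phase=(6,18,18,6) vs β=12 → FL=S FR=W RL=W RR=S
t=21: phase=(12,0,0,12) vs β=12 → FL=W FR=S RL=S RR=W
t=27: phase=(18,6,6,18) vs β=12 → FL=W FR=S RL=S RR=W


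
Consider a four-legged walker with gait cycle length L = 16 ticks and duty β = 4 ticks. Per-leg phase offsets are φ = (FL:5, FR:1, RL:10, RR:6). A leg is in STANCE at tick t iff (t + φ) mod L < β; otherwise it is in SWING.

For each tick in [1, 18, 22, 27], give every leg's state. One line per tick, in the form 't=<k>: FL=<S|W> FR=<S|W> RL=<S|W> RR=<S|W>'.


t=1: phase=(6,2,11,7) vs β=4 → FL=W FR=S RL=W RR=W
t=18: phase=(7,3,12,8) vs β=4 → FL=W FR=S RL=W RR=W
t=22: phase=(11,7,0,12) vs β=4 → FL=W FR=W RL=S RR=W
t=27: phase=(0,12,5,1) vs β=4 → FL=S FR=W RL=W RR=S

t=1: FL=W FR=S RL=W RR=W
t=18: FL=W FR=S RL=W RR=W
t=22: FL=W FR=W RL=S RR=W
t=27: FL=S FR=W RL=W RR=S


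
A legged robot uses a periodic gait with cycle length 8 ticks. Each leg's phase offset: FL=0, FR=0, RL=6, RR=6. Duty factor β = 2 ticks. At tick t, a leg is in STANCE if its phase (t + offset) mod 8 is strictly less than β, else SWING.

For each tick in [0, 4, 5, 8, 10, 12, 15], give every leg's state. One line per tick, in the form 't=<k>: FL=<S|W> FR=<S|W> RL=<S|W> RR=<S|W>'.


t=0: FL=S FR=S RL=W RR=W
t=4: FL=W FR=W RL=W RR=W
t=5: FL=W FR=W RL=W RR=W
t=8: FL=S FR=S RL=W RR=W
t=10: FL=W FR=W RL=S RR=S
t=12: FL=W FR=W RL=W RR=W
t=15: FL=W FR=W RL=W RR=W

t=0: phase=(0,0,6,6) vs β=2 → FL=S FR=S RL=W RR=W
t=4: phase=(4,4,2,2) vs β=2 → FL=W FR=W RL=W RR=W
t=5: phase=(5,5,3,3) vs β=2 → FL=W FR=W RL=W RR=W
t=8: phase=(0,0,6,6) vs β=2 → FL=S FR=S RL=W RR=W
t=10: phase=(2,2,0,0) vs β=2 → FL=W FR=W RL=S RR=S
t=12: phase=(4,4,2,2) vs β=2 → FL=W FR=W RL=W RR=W
t=15: phase=(7,7,5,5) vs β=2 → FL=W FR=W RL=W RR=W


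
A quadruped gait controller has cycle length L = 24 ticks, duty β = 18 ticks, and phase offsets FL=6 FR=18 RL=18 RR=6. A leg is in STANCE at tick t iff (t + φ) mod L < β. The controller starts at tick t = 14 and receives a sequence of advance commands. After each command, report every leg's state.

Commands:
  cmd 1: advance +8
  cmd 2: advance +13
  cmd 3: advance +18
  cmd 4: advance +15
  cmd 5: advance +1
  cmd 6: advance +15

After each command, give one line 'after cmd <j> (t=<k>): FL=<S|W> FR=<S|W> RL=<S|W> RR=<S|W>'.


start t=14: FL=W FR=S RL=S RR=W
cmd 1: advance +8 → t=22, phase=(4,16,16,4) → FL=S FR=S RL=S RR=S
cmd 2: advance +13 → t=35, phase=(17,5,5,17) → FL=S FR=S RL=S RR=S
cmd 3: advance +18 → t=53, phase=(11,23,23,11) → FL=S FR=W RL=W RR=S
cmd 4: advance +15 → t=68, phase=(2,14,14,2) → FL=S FR=S RL=S RR=S
cmd 5: advance +1 → t=69, phase=(3,15,15,3) → FL=S FR=S RL=S RR=S
cmd 6: advance +15 → t=84, phase=(18,6,6,18) → FL=W FR=S RL=S RR=W

after cmd 1 (t=22): FL=S FR=S RL=S RR=S
after cmd 2 (t=35): FL=S FR=S RL=S RR=S
after cmd 3 (t=53): FL=S FR=W RL=W RR=S
after cmd 4 (t=68): FL=S FR=S RL=S RR=S
after cmd 5 (t=69): FL=S FR=S RL=S RR=S
after cmd 6 (t=84): FL=W FR=S RL=S RR=W


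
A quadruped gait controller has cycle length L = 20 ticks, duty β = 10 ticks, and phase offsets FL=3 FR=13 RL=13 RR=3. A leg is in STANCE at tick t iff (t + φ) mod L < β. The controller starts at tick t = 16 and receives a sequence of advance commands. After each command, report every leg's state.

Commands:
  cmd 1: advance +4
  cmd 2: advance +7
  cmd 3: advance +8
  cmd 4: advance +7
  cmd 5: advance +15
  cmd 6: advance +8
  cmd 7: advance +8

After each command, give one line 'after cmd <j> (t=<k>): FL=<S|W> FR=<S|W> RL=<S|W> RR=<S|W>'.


start t=16: FL=W FR=S RL=S RR=W
cmd 1: advance +4 → t=20, phase=(3,13,13,3) → FL=S FR=W RL=W RR=S
cmd 2: advance +7 → t=27, phase=(10,0,0,10) → FL=W FR=S RL=S RR=W
cmd 3: advance +8 → t=35, phase=(18,8,8,18) → FL=W FR=S RL=S RR=W
cmd 4: advance +7 → t=42, phase=(5,15,15,5) → FL=S FR=W RL=W RR=S
cmd 5: advance +15 → t=57, phase=(0,10,10,0) → FL=S FR=W RL=W RR=S
cmd 6: advance +8 → t=65, phase=(8,18,18,8) → FL=S FR=W RL=W RR=S
cmd 7: advance +8 → t=73, phase=(16,6,6,16) → FL=W FR=S RL=S RR=W

after cmd 1 (t=20): FL=S FR=W RL=W RR=S
after cmd 2 (t=27): FL=W FR=S RL=S RR=W
after cmd 3 (t=35): FL=W FR=S RL=S RR=W
after cmd 4 (t=42): FL=S FR=W RL=W RR=S
after cmd 5 (t=57): FL=S FR=W RL=W RR=S
after cmd 6 (t=65): FL=S FR=W RL=W RR=S
after cmd 7 (t=73): FL=W FR=S RL=S RR=W


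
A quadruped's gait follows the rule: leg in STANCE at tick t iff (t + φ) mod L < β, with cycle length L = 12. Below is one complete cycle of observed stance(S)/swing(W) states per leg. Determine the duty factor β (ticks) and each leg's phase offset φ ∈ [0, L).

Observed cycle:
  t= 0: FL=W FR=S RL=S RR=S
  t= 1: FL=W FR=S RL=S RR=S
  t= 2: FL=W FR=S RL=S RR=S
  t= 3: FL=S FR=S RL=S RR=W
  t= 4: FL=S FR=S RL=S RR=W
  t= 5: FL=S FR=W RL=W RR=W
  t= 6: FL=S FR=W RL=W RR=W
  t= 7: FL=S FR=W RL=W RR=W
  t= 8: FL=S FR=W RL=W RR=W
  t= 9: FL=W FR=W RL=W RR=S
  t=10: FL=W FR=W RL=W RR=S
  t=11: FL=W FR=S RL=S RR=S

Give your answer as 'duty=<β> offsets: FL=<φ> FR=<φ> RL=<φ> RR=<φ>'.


duty β = stance ticks per leg = 6
FL: stance ticks = 6; W→S at t=3 → φ=9
FR: stance ticks = 6; W→S at t=11 → φ=1
RL: stance ticks = 6; W→S at t=11 → φ=1
RR: stance ticks = 6; W→S at t=9 → φ=3

duty=6 offsets: FL=9 FR=1 RL=1 RR=3


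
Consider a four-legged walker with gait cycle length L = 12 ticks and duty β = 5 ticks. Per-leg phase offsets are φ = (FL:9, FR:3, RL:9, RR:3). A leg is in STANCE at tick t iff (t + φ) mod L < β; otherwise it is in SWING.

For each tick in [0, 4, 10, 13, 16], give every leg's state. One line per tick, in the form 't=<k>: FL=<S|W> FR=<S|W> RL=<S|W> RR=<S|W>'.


t=0: phase=(9,3,9,3) vs β=5 → FL=W FR=S RL=W RR=S
t=4: phase=(1,7,1,7) vs β=5 → FL=S FR=W RL=S RR=W
t=10: phase=(7,1,7,1) vs β=5 → FL=W FR=S RL=W RR=S
t=13: phase=(10,4,10,4) vs β=5 → FL=W FR=S RL=W RR=S
t=16: phase=(1,7,1,7) vs β=5 → FL=S FR=W RL=S RR=W

t=0: FL=W FR=S RL=W RR=S
t=4: FL=S FR=W RL=S RR=W
t=10: FL=W FR=S RL=W RR=S
t=13: FL=W FR=S RL=W RR=S
t=16: FL=S FR=W RL=S RR=W


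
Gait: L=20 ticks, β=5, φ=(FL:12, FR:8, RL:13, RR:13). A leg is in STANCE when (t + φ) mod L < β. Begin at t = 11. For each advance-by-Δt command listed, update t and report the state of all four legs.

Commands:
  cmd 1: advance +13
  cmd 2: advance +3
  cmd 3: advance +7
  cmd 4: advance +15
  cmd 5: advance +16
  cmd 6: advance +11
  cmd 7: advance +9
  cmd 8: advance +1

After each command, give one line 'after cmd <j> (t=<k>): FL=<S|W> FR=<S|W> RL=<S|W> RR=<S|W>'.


after cmd 1 (t=24): FL=W FR=W RL=W RR=W
after cmd 2 (t=27): FL=W FR=W RL=S RR=S
after cmd 3 (t=34): FL=W FR=S RL=W RR=W
after cmd 4 (t=49): FL=S FR=W RL=S RR=S
after cmd 5 (t=65): FL=W FR=W RL=W RR=W
after cmd 6 (t=76): FL=W FR=S RL=W RR=W
after cmd 7 (t=85): FL=W FR=W RL=W RR=W
after cmd 8 (t=86): FL=W FR=W RL=W RR=W

start t=11: FL=S FR=W RL=S RR=S
cmd 1: advance +13 → t=24, phase=(16,12,17,17) → FL=W FR=W RL=W RR=W
cmd 2: advance +3 → t=27, phase=(19,15,0,0) → FL=W FR=W RL=S RR=S
cmd 3: advance +7 → t=34, phase=(6,2,7,7) → FL=W FR=S RL=W RR=W
cmd 4: advance +15 → t=49, phase=(1,17,2,2) → FL=S FR=W RL=S RR=S
cmd 5: advance +16 → t=65, phase=(17,13,18,18) → FL=W FR=W RL=W RR=W
cmd 6: advance +11 → t=76, phase=(8,4,9,9) → FL=W FR=S RL=W RR=W
cmd 7: advance +9 → t=85, phase=(17,13,18,18) → FL=W FR=W RL=W RR=W
cmd 8: advance +1 → t=86, phase=(18,14,19,19) → FL=W FR=W RL=W RR=W


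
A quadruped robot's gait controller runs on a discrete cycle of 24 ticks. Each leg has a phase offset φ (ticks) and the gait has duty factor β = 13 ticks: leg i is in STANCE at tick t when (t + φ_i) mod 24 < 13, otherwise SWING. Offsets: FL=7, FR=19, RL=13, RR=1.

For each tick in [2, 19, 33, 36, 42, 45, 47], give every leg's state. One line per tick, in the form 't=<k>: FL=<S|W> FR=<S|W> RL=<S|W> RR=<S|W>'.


t=2: phase=(9,21,15,3) vs β=13 → FL=S FR=W RL=W RR=S
t=19: phase=(2,14,8,20) vs β=13 → FL=S FR=W RL=S RR=W
t=33: phase=(16,4,22,10) vs β=13 → FL=W FR=S RL=W RR=S
t=36: phase=(19,7,1,13) vs β=13 → FL=W FR=S RL=S RR=W
t=42: phase=(1,13,7,19) vs β=13 → FL=S FR=W RL=S RR=W
t=45: phase=(4,16,10,22) vs β=13 → FL=S FR=W RL=S RR=W
t=47: phase=(6,18,12,0) vs β=13 → FL=S FR=W RL=S RR=S

t=2: FL=S FR=W RL=W RR=S
t=19: FL=S FR=W RL=S RR=W
t=33: FL=W FR=S RL=W RR=S
t=36: FL=W FR=S RL=S RR=W
t=42: FL=S FR=W RL=S RR=W
t=45: FL=S FR=W RL=S RR=W
t=47: FL=S FR=W RL=S RR=S


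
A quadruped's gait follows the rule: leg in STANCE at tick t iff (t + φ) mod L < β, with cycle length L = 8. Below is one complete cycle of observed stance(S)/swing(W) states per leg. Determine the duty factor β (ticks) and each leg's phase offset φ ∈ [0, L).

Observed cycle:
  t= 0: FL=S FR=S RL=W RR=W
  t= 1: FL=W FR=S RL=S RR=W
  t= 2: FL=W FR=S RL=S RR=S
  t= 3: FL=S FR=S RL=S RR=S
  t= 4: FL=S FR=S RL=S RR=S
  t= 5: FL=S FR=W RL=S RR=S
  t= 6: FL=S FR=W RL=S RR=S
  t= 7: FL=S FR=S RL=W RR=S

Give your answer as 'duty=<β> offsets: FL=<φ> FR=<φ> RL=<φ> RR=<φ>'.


duty β = stance ticks per leg = 6
FL: stance ticks = 6; W→S at t=3 → φ=5
FR: stance ticks = 6; W→S at t=7 → φ=1
RL: stance ticks = 6; W→S at t=1 → φ=7
RR: stance ticks = 6; W→S at t=2 → φ=6

duty=6 offsets: FL=5 FR=1 RL=7 RR=6


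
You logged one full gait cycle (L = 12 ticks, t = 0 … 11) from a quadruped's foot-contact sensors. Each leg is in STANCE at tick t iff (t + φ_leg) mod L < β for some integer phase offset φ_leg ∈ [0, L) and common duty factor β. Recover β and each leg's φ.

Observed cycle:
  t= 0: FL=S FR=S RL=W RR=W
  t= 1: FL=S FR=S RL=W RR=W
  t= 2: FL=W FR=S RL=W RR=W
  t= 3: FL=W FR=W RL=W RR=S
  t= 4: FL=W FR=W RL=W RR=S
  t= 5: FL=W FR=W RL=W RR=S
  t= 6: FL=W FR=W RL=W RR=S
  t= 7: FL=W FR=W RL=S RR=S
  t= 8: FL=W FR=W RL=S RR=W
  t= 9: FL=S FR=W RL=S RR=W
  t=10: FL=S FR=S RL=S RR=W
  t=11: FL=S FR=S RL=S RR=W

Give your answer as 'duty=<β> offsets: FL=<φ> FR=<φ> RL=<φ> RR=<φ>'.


duty β = stance ticks per leg = 5
FL: stance ticks = 5; W→S at t=9 → φ=3
FR: stance ticks = 5; W→S at t=10 → φ=2
RL: stance ticks = 5; W→S at t=7 → φ=5
RR: stance ticks = 5; W→S at t=3 → φ=9

duty=5 offsets: FL=3 FR=2 RL=5 RR=9


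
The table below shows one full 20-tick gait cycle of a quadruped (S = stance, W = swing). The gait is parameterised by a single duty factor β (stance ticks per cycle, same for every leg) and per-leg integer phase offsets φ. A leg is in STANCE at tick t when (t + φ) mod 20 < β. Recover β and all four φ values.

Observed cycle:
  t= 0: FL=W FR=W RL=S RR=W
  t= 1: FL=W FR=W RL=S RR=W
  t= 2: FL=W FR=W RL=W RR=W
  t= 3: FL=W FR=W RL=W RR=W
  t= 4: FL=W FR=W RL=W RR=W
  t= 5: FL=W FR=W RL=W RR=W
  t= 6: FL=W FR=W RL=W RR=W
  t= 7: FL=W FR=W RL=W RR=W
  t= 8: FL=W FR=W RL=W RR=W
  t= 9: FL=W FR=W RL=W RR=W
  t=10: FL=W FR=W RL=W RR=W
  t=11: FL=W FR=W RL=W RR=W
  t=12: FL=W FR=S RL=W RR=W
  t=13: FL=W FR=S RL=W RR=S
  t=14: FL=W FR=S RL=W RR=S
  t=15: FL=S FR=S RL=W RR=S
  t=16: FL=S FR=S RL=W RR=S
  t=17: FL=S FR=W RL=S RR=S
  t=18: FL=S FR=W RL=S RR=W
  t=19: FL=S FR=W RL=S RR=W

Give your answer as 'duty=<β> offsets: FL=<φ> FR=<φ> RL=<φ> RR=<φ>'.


duty=5 offsets: FL=5 FR=8 RL=3 RR=7

duty β = stance ticks per leg = 5
FL: stance ticks = 5; W→S at t=15 → φ=5
FR: stance ticks = 5; W→S at t=12 → φ=8
RL: stance ticks = 5; W→S at t=17 → φ=3
RR: stance ticks = 5; W→S at t=13 → φ=7


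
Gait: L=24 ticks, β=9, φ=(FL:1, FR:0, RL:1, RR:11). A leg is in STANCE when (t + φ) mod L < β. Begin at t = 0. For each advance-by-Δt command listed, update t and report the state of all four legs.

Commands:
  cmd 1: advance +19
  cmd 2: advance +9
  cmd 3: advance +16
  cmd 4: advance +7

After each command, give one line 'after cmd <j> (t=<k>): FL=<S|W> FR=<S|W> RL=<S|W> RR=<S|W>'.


start t=0: FL=S FR=S RL=S RR=W
cmd 1: advance +19 → t=19, phase=(20,19,20,6) → FL=W FR=W RL=W RR=S
cmd 2: advance +9 → t=28, phase=(5,4,5,15) → FL=S FR=S RL=S RR=W
cmd 3: advance +16 → t=44, phase=(21,20,21,7) → FL=W FR=W RL=W RR=S
cmd 4: advance +7 → t=51, phase=(4,3,4,14) → FL=S FR=S RL=S RR=W

after cmd 1 (t=19): FL=W FR=W RL=W RR=S
after cmd 2 (t=28): FL=S FR=S RL=S RR=W
after cmd 3 (t=44): FL=W FR=W RL=W RR=S
after cmd 4 (t=51): FL=S FR=S RL=S RR=W


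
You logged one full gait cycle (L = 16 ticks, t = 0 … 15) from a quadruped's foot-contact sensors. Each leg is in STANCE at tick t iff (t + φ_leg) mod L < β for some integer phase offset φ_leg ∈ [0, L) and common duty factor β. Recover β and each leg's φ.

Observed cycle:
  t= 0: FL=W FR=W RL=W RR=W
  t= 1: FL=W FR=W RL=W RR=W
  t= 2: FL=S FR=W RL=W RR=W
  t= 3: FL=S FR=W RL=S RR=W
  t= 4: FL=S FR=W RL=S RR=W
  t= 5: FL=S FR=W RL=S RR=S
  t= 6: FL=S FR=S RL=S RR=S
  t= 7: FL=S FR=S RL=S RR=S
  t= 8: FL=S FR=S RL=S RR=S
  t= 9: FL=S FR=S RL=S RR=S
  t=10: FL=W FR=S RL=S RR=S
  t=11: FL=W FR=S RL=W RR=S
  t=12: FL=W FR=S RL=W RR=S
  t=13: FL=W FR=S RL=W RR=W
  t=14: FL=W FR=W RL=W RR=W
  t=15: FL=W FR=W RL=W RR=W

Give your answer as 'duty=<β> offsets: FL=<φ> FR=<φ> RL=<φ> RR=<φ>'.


duty β = stance ticks per leg = 8
FL: stance ticks = 8; W→S at t=2 → φ=14
FR: stance ticks = 8; W→S at t=6 → φ=10
RL: stance ticks = 8; W→S at t=3 → φ=13
RR: stance ticks = 8; W→S at t=5 → φ=11

duty=8 offsets: FL=14 FR=10 RL=13 RR=11


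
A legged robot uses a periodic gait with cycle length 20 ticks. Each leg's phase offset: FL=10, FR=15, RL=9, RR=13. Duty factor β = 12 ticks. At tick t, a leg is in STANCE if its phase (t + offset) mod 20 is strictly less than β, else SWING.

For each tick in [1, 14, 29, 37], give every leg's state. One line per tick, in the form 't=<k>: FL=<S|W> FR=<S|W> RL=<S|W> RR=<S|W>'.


t=1: FL=S FR=W RL=S RR=W
t=14: FL=S FR=S RL=S RR=S
t=29: FL=W FR=S RL=W RR=S
t=37: FL=S FR=W RL=S RR=S

t=1: phase=(11,16,10,14) vs β=12 → FL=S FR=W RL=S RR=W
t=14: phase=(4,9,3,7) vs β=12 → FL=S FR=S RL=S RR=S
t=29: phase=(19,4,18,2) vs β=12 → FL=W FR=S RL=W RR=S
t=37: phase=(7,12,6,10) vs β=12 → FL=S FR=W RL=S RR=S


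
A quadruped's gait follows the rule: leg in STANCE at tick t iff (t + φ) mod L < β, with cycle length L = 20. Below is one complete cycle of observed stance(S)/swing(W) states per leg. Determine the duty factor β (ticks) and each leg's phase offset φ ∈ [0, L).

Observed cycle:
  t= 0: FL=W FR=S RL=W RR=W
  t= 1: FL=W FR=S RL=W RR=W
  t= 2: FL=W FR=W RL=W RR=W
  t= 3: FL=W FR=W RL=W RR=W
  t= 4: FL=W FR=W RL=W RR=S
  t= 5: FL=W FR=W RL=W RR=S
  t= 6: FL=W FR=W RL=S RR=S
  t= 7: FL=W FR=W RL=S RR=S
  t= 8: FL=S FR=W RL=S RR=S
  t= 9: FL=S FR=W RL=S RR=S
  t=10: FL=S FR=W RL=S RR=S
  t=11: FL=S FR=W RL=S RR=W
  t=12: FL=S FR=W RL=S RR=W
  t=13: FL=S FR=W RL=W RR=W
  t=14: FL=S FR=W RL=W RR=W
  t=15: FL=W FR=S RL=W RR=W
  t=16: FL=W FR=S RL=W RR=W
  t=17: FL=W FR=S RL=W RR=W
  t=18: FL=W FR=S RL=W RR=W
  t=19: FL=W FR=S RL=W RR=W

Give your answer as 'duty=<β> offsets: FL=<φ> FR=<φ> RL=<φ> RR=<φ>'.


duty=7 offsets: FL=12 FR=5 RL=14 RR=16

duty β = stance ticks per leg = 7
FL: stance ticks = 7; W→S at t=8 → φ=12
FR: stance ticks = 7; W→S at t=15 → φ=5
RL: stance ticks = 7; W→S at t=6 → φ=14
RR: stance ticks = 7; W→S at t=4 → φ=16


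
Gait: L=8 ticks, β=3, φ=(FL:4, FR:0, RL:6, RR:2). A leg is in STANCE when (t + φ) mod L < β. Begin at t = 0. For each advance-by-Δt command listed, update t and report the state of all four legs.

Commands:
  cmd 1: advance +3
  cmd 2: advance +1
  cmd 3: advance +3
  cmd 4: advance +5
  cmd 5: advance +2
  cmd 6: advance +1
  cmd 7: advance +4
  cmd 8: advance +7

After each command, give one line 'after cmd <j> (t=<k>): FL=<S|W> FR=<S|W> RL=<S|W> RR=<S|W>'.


start t=0: FL=W FR=S RL=W RR=S
cmd 1: advance +3 → t=3, phase=(7,3,1,5) → FL=W FR=W RL=S RR=W
cmd 2: advance +1 → t=4, phase=(0,4,2,6) → FL=S FR=W RL=S RR=W
cmd 3: advance +3 → t=7, phase=(3,7,5,1) → FL=W FR=W RL=W RR=S
cmd 4: advance +5 → t=12, phase=(0,4,2,6) → FL=S FR=W RL=S RR=W
cmd 5: advance +2 → t=14, phase=(2,6,4,0) → FL=S FR=W RL=W RR=S
cmd 6: advance +1 → t=15, phase=(3,7,5,1) → FL=W FR=W RL=W RR=S
cmd 7: advance +4 → t=19, phase=(7,3,1,5) → FL=W FR=W RL=S RR=W
cmd 8: advance +7 → t=26, phase=(6,2,0,4) → FL=W FR=S RL=S RR=W

after cmd 1 (t=3): FL=W FR=W RL=S RR=W
after cmd 2 (t=4): FL=S FR=W RL=S RR=W
after cmd 3 (t=7): FL=W FR=W RL=W RR=S
after cmd 4 (t=12): FL=S FR=W RL=S RR=W
after cmd 5 (t=14): FL=S FR=W RL=W RR=S
after cmd 6 (t=15): FL=W FR=W RL=W RR=S
after cmd 7 (t=19): FL=W FR=W RL=S RR=W
after cmd 8 (t=26): FL=W FR=S RL=S RR=W


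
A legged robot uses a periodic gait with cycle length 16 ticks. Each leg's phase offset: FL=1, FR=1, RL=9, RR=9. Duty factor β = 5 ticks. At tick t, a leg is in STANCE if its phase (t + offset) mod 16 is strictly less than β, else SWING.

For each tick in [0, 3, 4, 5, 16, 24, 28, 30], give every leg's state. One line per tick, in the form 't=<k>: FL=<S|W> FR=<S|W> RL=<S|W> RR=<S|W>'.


t=0: FL=S FR=S RL=W RR=W
t=3: FL=S FR=S RL=W RR=W
t=4: FL=W FR=W RL=W RR=W
t=5: FL=W FR=W RL=W RR=W
t=16: FL=S FR=S RL=W RR=W
t=24: FL=W FR=W RL=S RR=S
t=28: FL=W FR=W RL=W RR=W
t=30: FL=W FR=W RL=W RR=W

t=0: phase=(1,1,9,9) vs β=5 → FL=S FR=S RL=W RR=W
t=3: phase=(4,4,12,12) vs β=5 → FL=S FR=S RL=W RR=W
t=4: phase=(5,5,13,13) vs β=5 → FL=W FR=W RL=W RR=W
t=5: phase=(6,6,14,14) vs β=5 → FL=W FR=W RL=W RR=W
t=16: phase=(1,1,9,9) vs β=5 → FL=S FR=S RL=W RR=W
t=24: phase=(9,9,1,1) vs β=5 → FL=W FR=W RL=S RR=S
t=28: phase=(13,13,5,5) vs β=5 → FL=W FR=W RL=W RR=W
t=30: phase=(15,15,7,7) vs β=5 → FL=W FR=W RL=W RR=W


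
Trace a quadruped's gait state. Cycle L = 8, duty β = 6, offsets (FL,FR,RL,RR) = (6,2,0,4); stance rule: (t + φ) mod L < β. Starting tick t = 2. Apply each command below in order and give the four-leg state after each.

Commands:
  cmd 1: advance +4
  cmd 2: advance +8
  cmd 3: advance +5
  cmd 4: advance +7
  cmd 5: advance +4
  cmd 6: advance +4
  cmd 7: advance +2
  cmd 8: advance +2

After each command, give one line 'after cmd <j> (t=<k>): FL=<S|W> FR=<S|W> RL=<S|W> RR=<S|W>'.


start t=2: FL=S FR=S RL=S RR=W
cmd 1: advance +4 → t=6, phase=(4,0,6,2) → FL=S FR=S RL=W RR=S
cmd 2: advance +8 → t=14, phase=(4,0,6,2) → FL=S FR=S RL=W RR=S
cmd 3: advance +5 → t=19, phase=(1,5,3,7) → FL=S FR=S RL=S RR=W
cmd 4: advance +7 → t=26, phase=(0,4,2,6) → FL=S FR=S RL=S RR=W
cmd 5: advance +4 → t=30, phase=(4,0,6,2) → FL=S FR=S RL=W RR=S
cmd 6: advance +4 → t=34, phase=(0,4,2,6) → FL=S FR=S RL=S RR=W
cmd 7: advance +2 → t=36, phase=(2,6,4,0) → FL=S FR=W RL=S RR=S
cmd 8: advance +2 → t=38, phase=(4,0,6,2) → FL=S FR=S RL=W RR=S

after cmd 1 (t=6): FL=S FR=S RL=W RR=S
after cmd 2 (t=14): FL=S FR=S RL=W RR=S
after cmd 3 (t=19): FL=S FR=S RL=S RR=W
after cmd 4 (t=26): FL=S FR=S RL=S RR=W
after cmd 5 (t=30): FL=S FR=S RL=W RR=S
after cmd 6 (t=34): FL=S FR=S RL=S RR=W
after cmd 7 (t=36): FL=S FR=W RL=S RR=S
after cmd 8 (t=38): FL=S FR=S RL=W RR=S


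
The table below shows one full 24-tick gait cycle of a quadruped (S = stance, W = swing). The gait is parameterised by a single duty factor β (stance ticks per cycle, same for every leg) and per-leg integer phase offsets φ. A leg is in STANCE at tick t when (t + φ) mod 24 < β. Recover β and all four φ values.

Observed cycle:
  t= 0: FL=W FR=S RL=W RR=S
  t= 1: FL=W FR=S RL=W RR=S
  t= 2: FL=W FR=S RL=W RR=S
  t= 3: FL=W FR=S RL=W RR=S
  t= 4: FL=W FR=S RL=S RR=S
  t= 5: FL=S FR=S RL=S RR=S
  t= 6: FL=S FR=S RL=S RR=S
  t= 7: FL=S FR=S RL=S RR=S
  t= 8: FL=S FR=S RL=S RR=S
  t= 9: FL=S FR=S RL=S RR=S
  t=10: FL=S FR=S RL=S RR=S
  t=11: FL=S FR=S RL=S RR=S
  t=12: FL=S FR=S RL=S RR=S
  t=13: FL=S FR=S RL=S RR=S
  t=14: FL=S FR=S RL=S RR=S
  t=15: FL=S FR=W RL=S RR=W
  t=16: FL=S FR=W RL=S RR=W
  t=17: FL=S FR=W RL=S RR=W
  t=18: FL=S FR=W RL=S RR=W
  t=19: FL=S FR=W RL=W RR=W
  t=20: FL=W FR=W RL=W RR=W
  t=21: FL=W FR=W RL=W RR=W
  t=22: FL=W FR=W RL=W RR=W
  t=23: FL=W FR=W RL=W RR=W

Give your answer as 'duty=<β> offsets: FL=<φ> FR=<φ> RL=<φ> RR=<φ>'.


duty=15 offsets: FL=19 FR=0 RL=20 RR=0

duty β = stance ticks per leg = 15
FL: stance ticks = 15; W→S at t=5 → φ=19
FR: stance ticks = 15; W→S at t=0 → φ=0
RL: stance ticks = 15; W→S at t=4 → φ=20
RR: stance ticks = 15; W→S at t=0 → φ=0


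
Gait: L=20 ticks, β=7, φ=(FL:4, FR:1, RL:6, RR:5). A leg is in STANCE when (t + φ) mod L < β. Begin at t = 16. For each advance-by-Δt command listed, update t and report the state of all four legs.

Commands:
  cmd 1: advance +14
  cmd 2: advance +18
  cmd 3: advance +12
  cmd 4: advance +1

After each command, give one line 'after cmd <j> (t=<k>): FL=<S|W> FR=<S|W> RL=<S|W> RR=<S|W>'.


after cmd 1 (t=30): FL=W FR=W RL=W RR=W
after cmd 2 (t=48): FL=W FR=W RL=W RR=W
after cmd 3 (t=60): FL=S FR=S RL=S RR=S
after cmd 4 (t=61): FL=S FR=S RL=W RR=S

start t=16: FL=S FR=W RL=S RR=S
cmd 1: advance +14 → t=30, phase=(14,11,16,15) → FL=W FR=W RL=W RR=W
cmd 2: advance +18 → t=48, phase=(12,9,14,13) → FL=W FR=W RL=W RR=W
cmd 3: advance +12 → t=60, phase=(4,1,6,5) → FL=S FR=S RL=S RR=S
cmd 4: advance +1 → t=61, phase=(5,2,7,6) → FL=S FR=S RL=W RR=S


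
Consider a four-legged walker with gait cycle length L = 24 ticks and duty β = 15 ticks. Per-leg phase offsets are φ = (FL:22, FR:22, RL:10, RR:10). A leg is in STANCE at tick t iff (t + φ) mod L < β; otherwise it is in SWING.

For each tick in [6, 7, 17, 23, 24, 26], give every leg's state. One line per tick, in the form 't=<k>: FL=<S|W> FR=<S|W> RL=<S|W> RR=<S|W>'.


t=6: phase=(4,4,16,16) vs β=15 → FL=S FR=S RL=W RR=W
t=7: phase=(5,5,17,17) vs β=15 → FL=S FR=S RL=W RR=W
t=17: phase=(15,15,3,3) vs β=15 → FL=W FR=W RL=S RR=S
t=23: phase=(21,21,9,9) vs β=15 → FL=W FR=W RL=S RR=S
t=24: phase=(22,22,10,10) vs β=15 → FL=W FR=W RL=S RR=S
t=26: phase=(0,0,12,12) vs β=15 → FL=S FR=S RL=S RR=S

t=6: FL=S FR=S RL=W RR=W
t=7: FL=S FR=S RL=W RR=W
t=17: FL=W FR=W RL=S RR=S
t=23: FL=W FR=W RL=S RR=S
t=24: FL=W FR=W RL=S RR=S
t=26: FL=S FR=S RL=S RR=S


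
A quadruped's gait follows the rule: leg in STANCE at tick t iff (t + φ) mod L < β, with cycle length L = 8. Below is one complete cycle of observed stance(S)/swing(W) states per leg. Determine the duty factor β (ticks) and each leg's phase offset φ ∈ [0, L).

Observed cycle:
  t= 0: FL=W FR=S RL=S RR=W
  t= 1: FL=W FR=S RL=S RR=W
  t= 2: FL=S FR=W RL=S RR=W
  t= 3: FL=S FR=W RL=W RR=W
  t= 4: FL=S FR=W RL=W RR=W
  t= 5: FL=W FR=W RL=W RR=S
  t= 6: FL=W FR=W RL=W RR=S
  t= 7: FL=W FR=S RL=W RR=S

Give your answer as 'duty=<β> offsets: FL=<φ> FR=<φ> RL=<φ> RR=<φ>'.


duty=3 offsets: FL=6 FR=1 RL=0 RR=3

duty β = stance ticks per leg = 3
FL: stance ticks = 3; W→S at t=2 → φ=6
FR: stance ticks = 3; W→S at t=7 → φ=1
RL: stance ticks = 3; W→S at t=0 → φ=0
RR: stance ticks = 3; W→S at t=5 → φ=3


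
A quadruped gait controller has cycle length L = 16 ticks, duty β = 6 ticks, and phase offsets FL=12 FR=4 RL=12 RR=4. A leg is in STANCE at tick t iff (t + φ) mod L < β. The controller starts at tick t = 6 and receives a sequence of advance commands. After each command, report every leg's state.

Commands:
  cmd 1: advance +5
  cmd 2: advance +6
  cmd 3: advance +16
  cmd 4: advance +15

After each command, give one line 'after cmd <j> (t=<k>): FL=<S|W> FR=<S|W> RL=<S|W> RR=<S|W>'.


after cmd 1 (t=11): FL=W FR=W RL=W RR=W
after cmd 2 (t=17): FL=W FR=S RL=W RR=S
after cmd 3 (t=33): FL=W FR=S RL=W RR=S
after cmd 4 (t=48): FL=W FR=S RL=W RR=S

start t=6: FL=S FR=W RL=S RR=W
cmd 1: advance +5 → t=11, phase=(7,15,7,15) → FL=W FR=W RL=W RR=W
cmd 2: advance +6 → t=17, phase=(13,5,13,5) → FL=W FR=S RL=W RR=S
cmd 3: advance +16 → t=33, phase=(13,5,13,5) → FL=W FR=S RL=W RR=S
cmd 4: advance +15 → t=48, phase=(12,4,12,4) → FL=W FR=S RL=W RR=S


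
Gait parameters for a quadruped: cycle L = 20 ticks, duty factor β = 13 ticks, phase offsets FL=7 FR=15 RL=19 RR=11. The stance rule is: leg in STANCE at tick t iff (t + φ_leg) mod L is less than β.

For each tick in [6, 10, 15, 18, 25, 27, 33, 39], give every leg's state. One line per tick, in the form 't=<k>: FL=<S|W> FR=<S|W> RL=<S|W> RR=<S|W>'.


t=6: FL=W FR=S RL=S RR=W
t=10: FL=W FR=S RL=S RR=S
t=15: FL=S FR=S RL=W RR=S
t=18: FL=S FR=W RL=W RR=S
t=25: FL=S FR=S RL=S RR=W
t=27: FL=W FR=S RL=S RR=W
t=33: FL=S FR=S RL=S RR=S
t=39: FL=S FR=W RL=W RR=S

t=6: phase=(13,1,5,17) vs β=13 → FL=W FR=S RL=S RR=W
t=10: phase=(17,5,9,1) vs β=13 → FL=W FR=S RL=S RR=S
t=15: phase=(2,10,14,6) vs β=13 → FL=S FR=S RL=W RR=S
t=18: phase=(5,13,17,9) vs β=13 → FL=S FR=W RL=W RR=S
t=25: phase=(12,0,4,16) vs β=13 → FL=S FR=S RL=S RR=W
t=27: phase=(14,2,6,18) vs β=13 → FL=W FR=S RL=S RR=W
t=33: phase=(0,8,12,4) vs β=13 → FL=S FR=S RL=S RR=S
t=39: phase=(6,14,18,10) vs β=13 → FL=S FR=W RL=W RR=S


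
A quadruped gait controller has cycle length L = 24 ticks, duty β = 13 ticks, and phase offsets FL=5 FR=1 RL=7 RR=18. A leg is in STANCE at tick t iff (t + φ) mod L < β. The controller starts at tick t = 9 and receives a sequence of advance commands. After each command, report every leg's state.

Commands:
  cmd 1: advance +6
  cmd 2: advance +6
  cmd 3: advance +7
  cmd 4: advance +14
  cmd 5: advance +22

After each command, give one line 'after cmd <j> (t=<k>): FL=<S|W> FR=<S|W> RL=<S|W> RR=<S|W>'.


start t=9: FL=W FR=S RL=W RR=S
cmd 1: advance +6 → t=15, phase=(20,16,22,9) → FL=W FR=W RL=W RR=S
cmd 2: advance +6 → t=21, phase=(2,22,4,15) → FL=S FR=W RL=S RR=W
cmd 3: advance +7 → t=28, phase=(9,5,11,22) → FL=S FR=S RL=S RR=W
cmd 4: advance +14 → t=42, phase=(23,19,1,12) → FL=W FR=W RL=S RR=S
cmd 5: advance +22 → t=64, phase=(21,17,23,10) → FL=W FR=W RL=W RR=S

after cmd 1 (t=15): FL=W FR=W RL=W RR=S
after cmd 2 (t=21): FL=S FR=W RL=S RR=W
after cmd 3 (t=28): FL=S FR=S RL=S RR=W
after cmd 4 (t=42): FL=W FR=W RL=S RR=S
after cmd 5 (t=64): FL=W FR=W RL=W RR=S


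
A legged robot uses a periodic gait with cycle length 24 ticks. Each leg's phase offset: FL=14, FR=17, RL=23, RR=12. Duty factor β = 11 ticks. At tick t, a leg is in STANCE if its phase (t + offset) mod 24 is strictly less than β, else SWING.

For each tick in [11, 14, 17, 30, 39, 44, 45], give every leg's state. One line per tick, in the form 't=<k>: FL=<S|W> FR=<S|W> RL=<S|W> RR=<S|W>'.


t=11: FL=S FR=S RL=S RR=W
t=14: FL=S FR=S RL=W RR=S
t=17: FL=S FR=S RL=W RR=S
t=30: FL=W FR=W RL=S RR=W
t=39: FL=S FR=S RL=W RR=S
t=44: FL=S FR=W RL=W RR=S
t=45: FL=W FR=W RL=W RR=S

t=11: phase=(1,4,10,23) vs β=11 → FL=S FR=S RL=S RR=W
t=14: phase=(4,7,13,2) vs β=11 → FL=S FR=S RL=W RR=S
t=17: phase=(7,10,16,5) vs β=11 → FL=S FR=S RL=W RR=S
t=30: phase=(20,23,5,18) vs β=11 → FL=W FR=W RL=S RR=W
t=39: phase=(5,8,14,3) vs β=11 → FL=S FR=S RL=W RR=S
t=44: phase=(10,13,19,8) vs β=11 → FL=S FR=W RL=W RR=S
t=45: phase=(11,14,20,9) vs β=11 → FL=W FR=W RL=W RR=S


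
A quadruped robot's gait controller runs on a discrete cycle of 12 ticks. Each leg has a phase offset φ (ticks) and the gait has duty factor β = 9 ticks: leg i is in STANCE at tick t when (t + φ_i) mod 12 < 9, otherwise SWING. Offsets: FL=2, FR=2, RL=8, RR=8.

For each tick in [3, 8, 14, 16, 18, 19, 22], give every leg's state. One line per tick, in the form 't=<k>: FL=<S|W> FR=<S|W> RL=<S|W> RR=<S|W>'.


t=3: phase=(5,5,11,11) vs β=9 → FL=S FR=S RL=W RR=W
t=8: phase=(10,10,4,4) vs β=9 → FL=W FR=W RL=S RR=S
t=14: phase=(4,4,10,10) vs β=9 → FL=S FR=S RL=W RR=W
t=16: phase=(6,6,0,0) vs β=9 → FL=S FR=S RL=S RR=S
t=18: phase=(8,8,2,2) vs β=9 → FL=S FR=S RL=S RR=S
t=19: phase=(9,9,3,3) vs β=9 → FL=W FR=W RL=S RR=S
t=22: phase=(0,0,6,6) vs β=9 → FL=S FR=S RL=S RR=S

t=3: FL=S FR=S RL=W RR=W
t=8: FL=W FR=W RL=S RR=S
t=14: FL=S FR=S RL=W RR=W
t=16: FL=S FR=S RL=S RR=S
t=18: FL=S FR=S RL=S RR=S
t=19: FL=W FR=W RL=S RR=S
t=22: FL=S FR=S RL=S RR=S


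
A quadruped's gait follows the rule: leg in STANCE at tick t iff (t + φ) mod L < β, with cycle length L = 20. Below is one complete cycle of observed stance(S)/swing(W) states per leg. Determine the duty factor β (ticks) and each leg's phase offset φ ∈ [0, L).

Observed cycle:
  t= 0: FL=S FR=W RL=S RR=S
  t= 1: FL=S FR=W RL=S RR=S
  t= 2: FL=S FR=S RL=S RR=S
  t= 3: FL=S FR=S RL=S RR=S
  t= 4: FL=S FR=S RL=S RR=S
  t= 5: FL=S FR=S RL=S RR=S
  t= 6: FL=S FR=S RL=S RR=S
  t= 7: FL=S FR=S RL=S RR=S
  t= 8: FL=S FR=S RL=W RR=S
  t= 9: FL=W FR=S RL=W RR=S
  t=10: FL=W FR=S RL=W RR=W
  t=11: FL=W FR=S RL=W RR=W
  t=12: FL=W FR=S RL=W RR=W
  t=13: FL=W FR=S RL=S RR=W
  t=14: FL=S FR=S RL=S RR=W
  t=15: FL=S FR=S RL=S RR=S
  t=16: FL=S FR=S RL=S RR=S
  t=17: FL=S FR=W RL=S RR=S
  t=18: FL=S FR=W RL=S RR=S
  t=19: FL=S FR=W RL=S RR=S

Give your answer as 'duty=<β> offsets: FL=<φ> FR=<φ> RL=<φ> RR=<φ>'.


duty β = stance ticks per leg = 15
FL: stance ticks = 15; W→S at t=14 → φ=6
FR: stance ticks = 15; W→S at t=2 → φ=18
RL: stance ticks = 15; W→S at t=13 → φ=7
RR: stance ticks = 15; W→S at t=15 → φ=5

duty=15 offsets: FL=6 FR=18 RL=7 RR=5


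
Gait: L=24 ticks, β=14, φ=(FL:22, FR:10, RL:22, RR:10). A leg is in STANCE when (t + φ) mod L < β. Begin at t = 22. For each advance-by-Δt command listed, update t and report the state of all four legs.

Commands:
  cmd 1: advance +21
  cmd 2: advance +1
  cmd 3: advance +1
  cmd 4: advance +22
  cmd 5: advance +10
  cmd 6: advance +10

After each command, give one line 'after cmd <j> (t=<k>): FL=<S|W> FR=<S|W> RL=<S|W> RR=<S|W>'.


after cmd 1 (t=43): FL=W FR=S RL=W RR=S
after cmd 2 (t=44): FL=W FR=S RL=W RR=S
after cmd 3 (t=45): FL=W FR=S RL=W RR=S
after cmd 4 (t=67): FL=W FR=S RL=W RR=S
after cmd 5 (t=77): FL=S FR=W RL=S RR=W
after cmd 6 (t=87): FL=S FR=S RL=S RR=S

start t=22: FL=W FR=S RL=W RR=S
cmd 1: advance +21 → t=43, phase=(17,5,17,5) → FL=W FR=S RL=W RR=S
cmd 2: advance +1 → t=44, phase=(18,6,18,6) → FL=W FR=S RL=W RR=S
cmd 3: advance +1 → t=45, phase=(19,7,19,7) → FL=W FR=S RL=W RR=S
cmd 4: advance +22 → t=67, phase=(17,5,17,5) → FL=W FR=S RL=W RR=S
cmd 5: advance +10 → t=77, phase=(3,15,3,15) → FL=S FR=W RL=S RR=W
cmd 6: advance +10 → t=87, phase=(13,1,13,1) → FL=S FR=S RL=S RR=S


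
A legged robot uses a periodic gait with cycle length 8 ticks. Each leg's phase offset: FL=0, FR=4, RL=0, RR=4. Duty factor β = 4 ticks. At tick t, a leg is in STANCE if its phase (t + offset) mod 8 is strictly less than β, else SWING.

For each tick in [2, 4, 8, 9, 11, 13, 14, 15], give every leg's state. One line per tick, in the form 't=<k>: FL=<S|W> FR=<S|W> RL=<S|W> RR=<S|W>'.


t=2: phase=(2,6,2,6) vs β=4 → FL=S FR=W RL=S RR=W
t=4: phase=(4,0,4,0) vs β=4 → FL=W FR=S RL=W RR=S
t=8: phase=(0,4,0,4) vs β=4 → FL=S FR=W RL=S RR=W
t=9: phase=(1,5,1,5) vs β=4 → FL=S FR=W RL=S RR=W
t=11: phase=(3,7,3,7) vs β=4 → FL=S FR=W RL=S RR=W
t=13: phase=(5,1,5,1) vs β=4 → FL=W FR=S RL=W RR=S
t=14: phase=(6,2,6,2) vs β=4 → FL=W FR=S RL=W RR=S
t=15: phase=(7,3,7,3) vs β=4 → FL=W FR=S RL=W RR=S

t=2: FL=S FR=W RL=S RR=W
t=4: FL=W FR=S RL=W RR=S
t=8: FL=S FR=W RL=S RR=W
t=9: FL=S FR=W RL=S RR=W
t=11: FL=S FR=W RL=S RR=W
t=13: FL=W FR=S RL=W RR=S
t=14: FL=W FR=S RL=W RR=S
t=15: FL=W FR=S RL=W RR=S


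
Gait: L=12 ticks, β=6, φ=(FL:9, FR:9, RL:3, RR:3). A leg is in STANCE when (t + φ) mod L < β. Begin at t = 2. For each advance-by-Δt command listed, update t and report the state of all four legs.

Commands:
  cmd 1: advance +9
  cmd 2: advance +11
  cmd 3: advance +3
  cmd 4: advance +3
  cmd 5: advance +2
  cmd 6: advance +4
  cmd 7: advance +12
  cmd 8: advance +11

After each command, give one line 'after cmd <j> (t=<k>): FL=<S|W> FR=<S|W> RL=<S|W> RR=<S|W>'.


start t=2: FL=W FR=W RL=S RR=S
cmd 1: advance +9 → t=11, phase=(8,8,2,2) → FL=W FR=W RL=S RR=S
cmd 2: advance +11 → t=22, phase=(7,7,1,1) → FL=W FR=W RL=S RR=S
cmd 3: advance +3 → t=25, phase=(10,10,4,4) → FL=W FR=W RL=S RR=S
cmd 4: advance +3 → t=28, phase=(1,1,7,7) → FL=S FR=S RL=W RR=W
cmd 5: advance +2 → t=30, phase=(3,3,9,9) → FL=S FR=S RL=W RR=W
cmd 6: advance +4 → t=34, phase=(7,7,1,1) → FL=W FR=W RL=S RR=S
cmd 7: advance +12 → t=46, phase=(7,7,1,1) → FL=W FR=W RL=S RR=S
cmd 8: advance +11 → t=57, phase=(6,6,0,0) → FL=W FR=W RL=S RR=S

after cmd 1 (t=11): FL=W FR=W RL=S RR=S
after cmd 2 (t=22): FL=W FR=W RL=S RR=S
after cmd 3 (t=25): FL=W FR=W RL=S RR=S
after cmd 4 (t=28): FL=S FR=S RL=W RR=W
after cmd 5 (t=30): FL=S FR=S RL=W RR=W
after cmd 6 (t=34): FL=W FR=W RL=S RR=S
after cmd 7 (t=46): FL=W FR=W RL=S RR=S
after cmd 8 (t=57): FL=W FR=W RL=S RR=S


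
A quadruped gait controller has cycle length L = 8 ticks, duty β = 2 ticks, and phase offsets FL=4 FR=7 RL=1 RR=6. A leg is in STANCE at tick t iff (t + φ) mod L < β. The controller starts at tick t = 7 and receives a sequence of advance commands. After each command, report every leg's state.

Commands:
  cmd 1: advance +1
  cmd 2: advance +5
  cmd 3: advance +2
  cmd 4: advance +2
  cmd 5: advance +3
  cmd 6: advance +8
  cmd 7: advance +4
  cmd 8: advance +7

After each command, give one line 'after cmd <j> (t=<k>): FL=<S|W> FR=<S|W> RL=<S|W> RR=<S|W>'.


after cmd 1 (t=8): FL=W FR=W RL=S RR=W
after cmd 2 (t=13): FL=S FR=W RL=W RR=W
after cmd 3 (t=15): FL=W FR=W RL=S RR=W
after cmd 4 (t=17): FL=W FR=S RL=W RR=W
after cmd 5 (t=20): FL=S FR=W RL=W RR=W
after cmd 6 (t=28): FL=S FR=W RL=W RR=W
after cmd 7 (t=32): FL=W FR=W RL=S RR=W
after cmd 8 (t=39): FL=W FR=W RL=S RR=W

start t=7: FL=W FR=W RL=S RR=W
cmd 1: advance +1 → t=8, phase=(4,7,1,6) → FL=W FR=W RL=S RR=W
cmd 2: advance +5 → t=13, phase=(1,4,6,3) → FL=S FR=W RL=W RR=W
cmd 3: advance +2 → t=15, phase=(3,6,0,5) → FL=W FR=W RL=S RR=W
cmd 4: advance +2 → t=17, phase=(5,0,2,7) → FL=W FR=S RL=W RR=W
cmd 5: advance +3 → t=20, phase=(0,3,5,2) → FL=S FR=W RL=W RR=W
cmd 6: advance +8 → t=28, phase=(0,3,5,2) → FL=S FR=W RL=W RR=W
cmd 7: advance +4 → t=32, phase=(4,7,1,6) → FL=W FR=W RL=S RR=W
cmd 8: advance +7 → t=39, phase=(3,6,0,5) → FL=W FR=W RL=S RR=W


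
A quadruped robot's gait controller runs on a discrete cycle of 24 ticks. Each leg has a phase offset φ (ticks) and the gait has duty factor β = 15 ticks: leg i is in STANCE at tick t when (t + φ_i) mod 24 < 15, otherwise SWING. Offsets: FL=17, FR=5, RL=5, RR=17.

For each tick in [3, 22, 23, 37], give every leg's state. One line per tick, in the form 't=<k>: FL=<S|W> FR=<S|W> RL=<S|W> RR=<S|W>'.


t=3: FL=W FR=S RL=S RR=W
t=22: FL=W FR=S RL=S RR=W
t=23: FL=W FR=S RL=S RR=W
t=37: FL=S FR=W RL=W RR=S

t=3: phase=(20,8,8,20) vs β=15 → FL=W FR=S RL=S RR=W
t=22: phase=(15,3,3,15) vs β=15 → FL=W FR=S RL=S RR=W
t=23: phase=(16,4,4,16) vs β=15 → FL=W FR=S RL=S RR=W
t=37: phase=(6,18,18,6) vs β=15 → FL=S FR=W RL=W RR=S
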